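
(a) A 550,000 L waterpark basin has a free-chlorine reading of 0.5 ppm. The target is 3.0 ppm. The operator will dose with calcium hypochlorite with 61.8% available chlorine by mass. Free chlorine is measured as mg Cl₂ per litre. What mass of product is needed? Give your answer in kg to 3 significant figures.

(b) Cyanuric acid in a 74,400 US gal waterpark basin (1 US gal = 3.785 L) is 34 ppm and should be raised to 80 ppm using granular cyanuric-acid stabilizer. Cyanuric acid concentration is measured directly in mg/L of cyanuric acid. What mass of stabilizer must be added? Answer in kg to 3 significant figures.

(a) Chlorine deficit: 3.0 − 0.5 = 2.5 ppm = 2.5 mg/L as Cl₂.
(a) Cl₂ equivalent needed: 2.5 mg/L × 550,000 L = 1,375,000 mg = 1375 g.
(a) Product at 61.8% available chlorine: 1375 / 0.618 = 2225 g.

(b) Volume: 74,400 US gal × 3.785 L/gal = 281,604 L.
(b) CYA to add: (80 − 34) = 46 mg/L × 281,604 L = 12,950 g cyanuric acid.

(a) 2.22 kg; (b) 13.0 kg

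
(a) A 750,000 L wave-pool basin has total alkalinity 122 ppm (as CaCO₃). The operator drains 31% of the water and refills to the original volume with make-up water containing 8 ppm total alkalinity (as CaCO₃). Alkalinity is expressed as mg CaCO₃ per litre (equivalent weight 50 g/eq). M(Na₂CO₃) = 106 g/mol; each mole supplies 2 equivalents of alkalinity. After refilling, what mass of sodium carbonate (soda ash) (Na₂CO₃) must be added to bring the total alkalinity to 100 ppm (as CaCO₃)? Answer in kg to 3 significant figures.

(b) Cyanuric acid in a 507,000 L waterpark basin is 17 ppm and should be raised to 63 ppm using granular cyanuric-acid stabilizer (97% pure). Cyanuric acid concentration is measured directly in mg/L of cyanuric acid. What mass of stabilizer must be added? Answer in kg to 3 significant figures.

(a) 10.6 kg; (b) 24.0 kg

(a) After draining 31% and refilling: 122 × 0.69 + 8 × 0.31 = 86.66 ppm.
(a) Deficit to target: 100 − 86.66 = 13.34 mg/L.
(a) As CaCO₃: 13.34 mg/L × 750,000 L = 10,010 g; ÷ 50 g/eq ÷ 2 = 100.1 mol Na₂CO₃.
(a) Mass: 100.1 × 106 = 10,610 g.

(b) CYA to add: (63 − 17) = 46 mg/L × 507,000 L = 23,320 g cyanuric acid.
(b) At 97% purity: 23,320 / 0.97 = 24,040 g product.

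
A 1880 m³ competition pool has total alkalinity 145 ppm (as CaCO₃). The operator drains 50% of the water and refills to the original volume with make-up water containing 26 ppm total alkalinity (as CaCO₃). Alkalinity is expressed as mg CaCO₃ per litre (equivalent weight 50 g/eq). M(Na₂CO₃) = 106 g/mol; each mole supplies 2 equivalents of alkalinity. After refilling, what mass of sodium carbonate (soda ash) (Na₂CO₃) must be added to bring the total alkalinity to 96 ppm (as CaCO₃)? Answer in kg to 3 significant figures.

20.9 kg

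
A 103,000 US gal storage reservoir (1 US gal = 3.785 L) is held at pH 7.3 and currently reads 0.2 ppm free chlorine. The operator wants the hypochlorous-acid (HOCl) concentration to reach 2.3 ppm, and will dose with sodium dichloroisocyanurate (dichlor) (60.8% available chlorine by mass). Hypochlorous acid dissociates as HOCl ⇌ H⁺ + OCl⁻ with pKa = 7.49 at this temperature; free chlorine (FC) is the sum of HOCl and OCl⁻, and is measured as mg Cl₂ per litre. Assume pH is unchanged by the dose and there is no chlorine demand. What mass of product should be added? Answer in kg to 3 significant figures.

Volume: 103,000 US gal × 3.785 L/gal = 389,855 L.
[OCl⁻]/[HOCl] = 10^(pH − pKa) = 10^(7.3 − 7.49) = 0.6457; fraction as HOCl = 1/(1 + 0.6457) = 0.6077.
Free chlorine required for 2.3 ppm HOCl: 2.3 / 0.6077 = 3.785 ppm.
FC to add: 3.785 − 0.2 = 3.585 mg/L as Cl₂.
Cl₂ equivalent: 3.585 mg/L × 389,855 L = 1398 g.
Product at 60.8% available Cl: 1398 / 0.608 = 2299 g.

2.30 kg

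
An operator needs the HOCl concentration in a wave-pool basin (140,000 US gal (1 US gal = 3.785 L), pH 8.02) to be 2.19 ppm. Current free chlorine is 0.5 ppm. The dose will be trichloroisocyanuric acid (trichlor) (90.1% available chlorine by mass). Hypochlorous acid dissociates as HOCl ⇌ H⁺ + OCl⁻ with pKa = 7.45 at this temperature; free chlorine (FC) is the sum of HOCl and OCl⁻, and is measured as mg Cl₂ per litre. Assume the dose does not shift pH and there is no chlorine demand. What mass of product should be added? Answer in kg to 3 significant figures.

Volume: 140,000 US gal × 3.785 L/gal = 529,900 L.
[OCl⁻]/[HOCl] = 10^(pH − pKa) = 10^(8.02 − 7.45) = 3.715; fraction as HOCl = 1/(1 + 3.715) = 0.2121.
Free chlorine required for 2.19 ppm HOCl: 2.19 / 0.2121 = 10.33 ppm.
FC to add: 10.33 − 0.5 = 9.827 mg/L as Cl₂.
Cl₂ equivalent: 9.827 mg/L × 529,900 L = 5207 g.
Product at 90.1% available Cl: 5207 / 0.901 = 5779 g.

5.78 kg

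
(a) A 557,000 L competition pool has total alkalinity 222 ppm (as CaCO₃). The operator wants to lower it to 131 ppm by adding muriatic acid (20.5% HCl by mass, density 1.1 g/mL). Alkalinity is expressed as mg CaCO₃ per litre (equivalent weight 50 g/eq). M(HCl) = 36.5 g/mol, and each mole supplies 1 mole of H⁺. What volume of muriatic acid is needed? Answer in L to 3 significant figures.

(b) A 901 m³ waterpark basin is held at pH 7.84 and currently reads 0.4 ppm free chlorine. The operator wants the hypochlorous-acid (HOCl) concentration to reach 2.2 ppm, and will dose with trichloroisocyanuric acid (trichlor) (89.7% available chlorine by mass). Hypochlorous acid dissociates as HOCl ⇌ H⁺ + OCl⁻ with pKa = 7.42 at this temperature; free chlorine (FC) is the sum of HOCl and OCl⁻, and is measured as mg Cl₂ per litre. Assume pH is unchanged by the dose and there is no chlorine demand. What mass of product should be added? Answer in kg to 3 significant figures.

(a) Alkalinity to neutralize: (222 − 131) = 91 mg/L as CaCO₃ × 557,000 L = 50,690 g as CaCO₃.
(a) Equivalents of H⁺ required: 50,690 ÷ 50 g/eq = 1014 eq = 1014 mol HCl.
(a) Mass of HCl: 1014 × 36.5 = 37,000 g.
(a) Mass of 20.5% solution: 37,000 / 0.205 = 180,500 g.
(a) Volume: 180,500 g ÷ 1.1 g/mL = 164,100 mL.

(b) Volume: 901 m³ = 901,000 L.
(b) [OCl⁻]/[HOCl] = 10^(pH − pKa) = 10^(7.84 − 7.42) = 2.63; fraction as HOCl = 1/(1 + 2.63) = 0.2755.
(b) Free chlorine required for 2.2 ppm HOCl: 2.2 / 0.2755 = 7.987 ppm.
(b) FC to add: 7.987 − 0.4 = 7.587 mg/L as Cl₂.
(b) Cl₂ equivalent: 7.587 mg/L × 901,000 L = 6836 g.
(b) Product at 89.7% available Cl: 6836 / 0.897 = 7620 g.

(a) 164 L; (b) 7.62 kg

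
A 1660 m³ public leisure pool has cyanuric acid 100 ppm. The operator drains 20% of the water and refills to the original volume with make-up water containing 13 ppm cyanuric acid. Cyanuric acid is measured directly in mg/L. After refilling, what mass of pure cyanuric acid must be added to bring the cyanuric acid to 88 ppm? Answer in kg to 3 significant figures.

8.96 kg

Volume: 1660 m³ = 1,660,000 L.
After draining 20% and refilling: 100 × 0.80 + 13 × 0.20 = 82.6 ppm.
Deficit to target: 88 − 82.6 = 5.4 mg/L.
Mass: 5.4 mg/L × 1,660,000 L = 8964 g cyanuric acid.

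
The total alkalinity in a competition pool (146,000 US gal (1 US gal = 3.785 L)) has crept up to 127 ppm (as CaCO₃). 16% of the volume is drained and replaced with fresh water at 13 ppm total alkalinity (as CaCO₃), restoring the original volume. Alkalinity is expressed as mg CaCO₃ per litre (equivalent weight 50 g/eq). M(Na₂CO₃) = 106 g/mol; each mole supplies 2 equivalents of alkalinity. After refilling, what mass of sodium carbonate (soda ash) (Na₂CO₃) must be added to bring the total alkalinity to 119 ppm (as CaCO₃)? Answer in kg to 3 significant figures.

6.00 kg

Volume: 146,000 US gal × 3.785 L/gal = 552,610 L.
After draining 16% and refilling: 127 × 0.84 + 13 × 0.16 = 108.76 ppm.
Deficit to target: 119 − 108.76 = 10.24 mg/L.
As CaCO₃: 10.24 mg/L × 552,610 L = 5659 g; ÷ 50 g/eq ÷ 2 = 56.59 mol Na₂CO₃.
Mass: 56.59 × 106 = 5998 g.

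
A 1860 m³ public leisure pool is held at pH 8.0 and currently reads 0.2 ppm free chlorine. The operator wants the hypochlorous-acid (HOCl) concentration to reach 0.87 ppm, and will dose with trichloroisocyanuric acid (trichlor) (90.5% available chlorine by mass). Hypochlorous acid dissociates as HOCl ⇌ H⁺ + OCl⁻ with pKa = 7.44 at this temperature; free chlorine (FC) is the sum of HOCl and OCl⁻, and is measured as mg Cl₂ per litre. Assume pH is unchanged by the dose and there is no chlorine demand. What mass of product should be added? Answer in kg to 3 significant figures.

7.87 kg

Volume: 1860 m³ = 1,860,000 L.
[OCl⁻]/[HOCl] = 10^(pH − pKa) = 10^(8.0 − 7.44) = 3.631; fraction as HOCl = 1/(1 + 3.631) = 0.2159.
Free chlorine required for 0.87 ppm HOCl: 0.87 / 0.2159 = 4.029 ppm.
FC to add: 4.029 − 0.2 = 3.829 mg/L as Cl₂.
Cl₂ equivalent: 3.829 mg/L × 1,860,000 L = 7122 g.
Product at 90.5% available Cl: 7122 / 0.905 = 7869 g.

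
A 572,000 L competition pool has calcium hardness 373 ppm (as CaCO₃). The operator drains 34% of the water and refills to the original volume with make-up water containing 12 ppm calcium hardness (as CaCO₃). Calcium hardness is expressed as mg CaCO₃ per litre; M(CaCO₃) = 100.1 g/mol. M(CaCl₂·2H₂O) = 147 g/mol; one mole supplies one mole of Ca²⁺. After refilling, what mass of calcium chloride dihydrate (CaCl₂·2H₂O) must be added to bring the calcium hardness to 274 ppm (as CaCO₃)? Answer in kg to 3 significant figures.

After draining 34% and refilling: 373 × 0.66 + 12 × 0.34 = 250.26 ppm.
Deficit to target: 274 − 250.26 = 23.74 mg/L.
As CaCO₃: 23.74 mg/L × 572,000 L = 13,580 g; ÷ 100.1 = 135.7 mol Ca²⁺.
Mass: 135.7 × 147 = 19,940 g.

19.9 kg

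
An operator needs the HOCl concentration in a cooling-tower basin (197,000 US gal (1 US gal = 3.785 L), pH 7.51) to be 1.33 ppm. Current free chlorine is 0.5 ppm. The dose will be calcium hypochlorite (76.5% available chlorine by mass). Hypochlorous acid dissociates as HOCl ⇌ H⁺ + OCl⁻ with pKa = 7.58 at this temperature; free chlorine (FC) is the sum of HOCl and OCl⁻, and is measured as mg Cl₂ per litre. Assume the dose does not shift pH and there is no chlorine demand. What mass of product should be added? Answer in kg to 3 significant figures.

Volume: 197,000 US gal × 3.785 L/gal = 745,645 L.
[OCl⁻]/[HOCl] = 10^(pH − pKa) = 10^(7.51 − 7.58) = 0.8511; fraction as HOCl = 1/(1 + 0.8511) = 0.5402.
Free chlorine required for 1.33 ppm HOCl: 1.33 / 0.5402 = 2.462 ppm.
FC to add: 2.462 − 0.5 = 1.962 mg/L as Cl₂.
Cl₂ equivalent: 1.962 mg/L × 745,645 L = 1463 g.
Product at 76.5% available Cl: 1463 / 0.765 = 1912 g.

1.91 kg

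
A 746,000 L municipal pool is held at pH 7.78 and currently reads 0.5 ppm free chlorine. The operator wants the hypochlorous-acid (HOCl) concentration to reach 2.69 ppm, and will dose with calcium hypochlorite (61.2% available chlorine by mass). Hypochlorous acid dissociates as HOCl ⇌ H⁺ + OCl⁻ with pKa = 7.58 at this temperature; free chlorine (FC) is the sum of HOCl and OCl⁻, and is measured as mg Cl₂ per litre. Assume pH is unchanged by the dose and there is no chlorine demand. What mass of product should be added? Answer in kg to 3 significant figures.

7.87 kg

[OCl⁻]/[HOCl] = 10^(pH − pKa) = 10^(7.78 − 7.58) = 1.585; fraction as HOCl = 1/(1 + 1.585) = 0.3869.
Free chlorine required for 2.69 ppm HOCl: 2.69 / 0.3869 = 6.953 ppm.
FC to add: 6.953 − 0.5 = 6.453 mg/L as Cl₂.
Cl₂ equivalent: 6.453 mg/L × 746,000 L = 4814 g.
Product at 61.2% available Cl: 4814 / 0.612 = 7866 g.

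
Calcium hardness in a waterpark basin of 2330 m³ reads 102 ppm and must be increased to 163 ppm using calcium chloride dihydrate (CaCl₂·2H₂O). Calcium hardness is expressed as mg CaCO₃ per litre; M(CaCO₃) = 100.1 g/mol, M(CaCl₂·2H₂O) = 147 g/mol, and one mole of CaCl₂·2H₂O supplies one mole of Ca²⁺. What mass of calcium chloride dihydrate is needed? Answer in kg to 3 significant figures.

Volume: 2330 m³ = 2,330,000 L.
Hardness to add: (163 − 102) = 61 mg/L as CaCO₃ × 2,330,000 L = 142,100 g as CaCO₃.
Moles of Ca²⁺ (1 mol Ca²⁺ ≡ 1 mol CaCO₃): 142,100 / 100.1 g/mol = 1420 mol.
Mass of CaCl₂·2H₂O: 1420 × 147 = 208,700 g.

209 kg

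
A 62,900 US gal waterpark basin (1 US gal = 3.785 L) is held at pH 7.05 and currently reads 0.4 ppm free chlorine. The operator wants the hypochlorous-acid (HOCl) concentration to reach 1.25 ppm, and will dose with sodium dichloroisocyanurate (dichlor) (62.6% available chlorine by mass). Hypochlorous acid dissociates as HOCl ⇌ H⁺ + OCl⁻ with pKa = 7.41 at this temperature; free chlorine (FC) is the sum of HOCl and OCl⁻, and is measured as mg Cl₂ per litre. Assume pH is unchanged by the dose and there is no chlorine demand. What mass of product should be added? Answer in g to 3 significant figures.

531 g

Volume: 62,900 US gal × 3.785 L/gal = 238,076 L.
[OCl⁻]/[HOCl] = 10^(pH − pKa) = 10^(7.05 − 7.41) = 0.4365; fraction as HOCl = 1/(1 + 0.4365) = 0.6961.
Free chlorine required for 1.25 ppm HOCl: 1.25 / 0.6961 = 1.796 ppm.
FC to add: 1.796 − 0.4 = 1.396 mg/L as Cl₂.
Cl₂ equivalent: 1.396 mg/L × 238,076 L = 332.3 g.
Product at 62.6% available Cl: 332.3 / 0.626 = 530.8 g.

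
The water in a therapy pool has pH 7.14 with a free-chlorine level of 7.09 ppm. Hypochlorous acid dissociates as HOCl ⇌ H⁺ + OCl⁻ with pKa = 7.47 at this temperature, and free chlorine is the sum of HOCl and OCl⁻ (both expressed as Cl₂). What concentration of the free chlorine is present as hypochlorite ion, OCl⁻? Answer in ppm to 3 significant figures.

2.26 ppm

[OCl⁻]/[HOCl] = 10^(pH − pKa) = 10^(7.14 − 7.47) = 10^-0.33 = 0.4677.
Fraction as HOCl = 1 / (1 + 0.4677) = 0.6813.
OCl⁻ = (1 − 0.6813) × 7.09 ppm = 2.259 ppm.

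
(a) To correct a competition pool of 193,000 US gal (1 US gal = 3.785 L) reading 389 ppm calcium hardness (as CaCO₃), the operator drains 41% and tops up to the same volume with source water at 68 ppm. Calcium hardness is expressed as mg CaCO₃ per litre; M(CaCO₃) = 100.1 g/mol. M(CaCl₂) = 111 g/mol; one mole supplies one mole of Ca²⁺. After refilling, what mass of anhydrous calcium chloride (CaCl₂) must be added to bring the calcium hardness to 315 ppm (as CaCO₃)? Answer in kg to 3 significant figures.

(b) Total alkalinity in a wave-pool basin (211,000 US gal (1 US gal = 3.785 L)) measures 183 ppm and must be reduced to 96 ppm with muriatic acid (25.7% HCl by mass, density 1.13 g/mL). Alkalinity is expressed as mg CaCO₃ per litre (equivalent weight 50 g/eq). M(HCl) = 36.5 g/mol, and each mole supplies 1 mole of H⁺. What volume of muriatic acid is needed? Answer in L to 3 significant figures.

(a) Volume: 193,000 US gal × 3.785 L/gal = 730,505 L.
(a) After draining 41% and refilling: 389 × 0.59 + 68 × 0.41 = 257.39 ppm.
(a) Deficit to target: 315 − 257.39 = 57.61 mg/L.
(a) As CaCO₃: 57.61 mg/L × 730,505 L = 42,080 g; ÷ 100.1 = 420.4 mol Ca²⁺.
(a) Mass: 420.4 × 111 = 46,670 g.

(b) Volume: 211,000 US gal × 3.785 L/gal = 798,635 L.
(b) Alkalinity to neutralize: (183 − 96) = 87 mg/L as CaCO₃ × 798,635 L = 69,480 g as CaCO₃.
(b) Equivalents of H⁺ required: 69,480 ÷ 50 g/eq = 1390 eq = 1390 mol HCl.
(b) Mass of HCl: 1390 × 36.5 = 50,720 g.
(b) Mass of 25.7% solution: 50,720 / 0.257 = 197,400 g.
(b) Volume: 197,400 g ÷ 1.13 g/mL = 174,700 mL.

(a) 46.7 kg; (b) 175 L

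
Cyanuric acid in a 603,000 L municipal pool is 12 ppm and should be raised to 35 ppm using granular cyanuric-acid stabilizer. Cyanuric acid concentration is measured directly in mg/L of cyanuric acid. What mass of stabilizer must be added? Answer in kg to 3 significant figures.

CYA to add: (35 − 12) = 23 mg/L × 603,000 L = 13,870 g cyanuric acid.

13.9 kg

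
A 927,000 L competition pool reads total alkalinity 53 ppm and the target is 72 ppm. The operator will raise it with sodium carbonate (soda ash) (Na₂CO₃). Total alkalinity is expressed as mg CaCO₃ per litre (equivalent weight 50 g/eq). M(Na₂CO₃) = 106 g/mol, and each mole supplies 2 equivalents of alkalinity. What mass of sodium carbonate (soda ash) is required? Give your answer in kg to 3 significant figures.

18.7 kg

Alkalinity to add: (72 − 53) = 19 mg/L as CaCO₃ × 927,000 L = 17,610 g as CaCO₃.
Equivalents: 17,610 g ÷ 50 g/eq = 352.3 eq.
Each mole of Na₂CO₃ supplies 2 eq, so 352.3 / 2 = 176.1 mol.
Mass: 176.1 mol × 106 g/mol = 18,670 g.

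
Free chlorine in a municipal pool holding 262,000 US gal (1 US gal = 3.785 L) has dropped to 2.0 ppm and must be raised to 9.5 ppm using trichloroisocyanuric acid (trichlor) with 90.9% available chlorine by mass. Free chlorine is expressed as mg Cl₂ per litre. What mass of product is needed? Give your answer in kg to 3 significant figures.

Volume: 262,000 US gal × 3.785 L/gal = 991,670 L.
Chlorine deficit: 9.5 − 2.0 = 7.5 ppm = 7.5 mg/L as Cl₂.
Cl₂ equivalent needed: 7.5 mg/L × 991,670 L = 7,438,000 mg = 7438 g.
Product at 90.9% available chlorine: 7438 / 0.909 = 8182 g.

8.18 kg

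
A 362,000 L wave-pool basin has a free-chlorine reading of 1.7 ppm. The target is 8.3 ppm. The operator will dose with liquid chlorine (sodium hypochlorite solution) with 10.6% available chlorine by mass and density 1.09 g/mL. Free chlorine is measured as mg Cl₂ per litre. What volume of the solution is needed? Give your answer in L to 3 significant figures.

20.7 L

Chlorine deficit: 8.3 − 1.7 = 6.6 ppm = 6.6 mg/L as Cl₂.
Cl₂ equivalent needed: 6.6 mg/L × 362,000 L = 2,389,000 mg = 2389 g.
Product at 10.6% available chlorine: 2389 / 0.106 = 22,540 g.
Volume at density 1.09 g/mL: 22,540 g ÷ 1.09 g/mL = 20,680 mL.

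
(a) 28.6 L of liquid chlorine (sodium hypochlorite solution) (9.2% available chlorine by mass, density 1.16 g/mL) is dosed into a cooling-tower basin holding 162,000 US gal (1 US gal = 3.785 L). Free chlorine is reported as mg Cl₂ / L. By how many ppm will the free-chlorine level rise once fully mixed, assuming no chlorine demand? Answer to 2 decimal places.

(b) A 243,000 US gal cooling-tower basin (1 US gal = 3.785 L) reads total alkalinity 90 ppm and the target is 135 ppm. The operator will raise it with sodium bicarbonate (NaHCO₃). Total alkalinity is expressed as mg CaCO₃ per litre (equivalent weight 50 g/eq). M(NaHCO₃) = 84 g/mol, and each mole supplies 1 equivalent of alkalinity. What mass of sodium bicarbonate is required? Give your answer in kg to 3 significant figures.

(a) 4.98 ppm; (b) 69.5 kg

(a) Volume: 162,000 US gal × 3.785 L/gal = 613,170 L.
(a) Mass of solution: 28.6 L × 1000 mL/L × 1.16 g/mL = 33,180 g.
(a) Available chlorine delivered: 33,180 g × 0.092 = 3052 g as Cl₂.
(a) Concentration rise: 3052 g / 613,170 L = 4.978 mg/L = 4.98 ppm.

(b) Volume: 243,000 US gal × 3.785 L/gal = 919,755 L.
(b) Alkalinity to add: (135 − 90) = 45 mg/L as CaCO₃ × 919,755 L = 41,390 g as CaCO₃.
(b) Equivalents: 41,390 g ÷ 50 g/eq = 827.8 eq.
(b) NaHCO₃ supplies 1 eq per mole → 827.8 mol.
(b) Mass: 827.8 mol × 84 g/mol = 69,530 g.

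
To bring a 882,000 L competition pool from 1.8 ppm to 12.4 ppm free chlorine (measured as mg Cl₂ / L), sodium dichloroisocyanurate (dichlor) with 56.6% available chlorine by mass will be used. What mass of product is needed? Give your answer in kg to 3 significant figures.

Chlorine deficit: 12.4 − 1.8 = 10.6 ppm = 10.6 mg/L as Cl₂.
Cl₂ equivalent needed: 10.6 mg/L × 882,000 L = 9,349,000 mg = 9349 g.
Product at 56.6% available chlorine: 9349 / 0.566 = 16,520 g.

16.5 kg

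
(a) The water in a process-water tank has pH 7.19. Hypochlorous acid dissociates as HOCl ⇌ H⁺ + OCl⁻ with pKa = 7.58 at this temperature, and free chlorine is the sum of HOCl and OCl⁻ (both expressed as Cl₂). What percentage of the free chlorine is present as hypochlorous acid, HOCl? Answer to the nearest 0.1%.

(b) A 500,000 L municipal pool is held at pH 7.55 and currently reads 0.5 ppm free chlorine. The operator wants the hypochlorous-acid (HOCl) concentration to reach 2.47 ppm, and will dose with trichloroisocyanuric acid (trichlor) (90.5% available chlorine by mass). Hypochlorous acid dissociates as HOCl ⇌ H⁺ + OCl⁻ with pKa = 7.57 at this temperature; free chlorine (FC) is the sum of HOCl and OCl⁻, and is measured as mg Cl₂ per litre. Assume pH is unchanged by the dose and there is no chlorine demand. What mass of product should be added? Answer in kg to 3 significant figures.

(a) 71.1%; (b) 2.39 kg

(a) [OCl⁻]/[HOCl] = 10^(pH − pKa) = 10^(7.19 − 7.58) = 10^-0.39 = 0.4074.
(a) Fraction as HOCl = 1 / (1 + 0.4074) = 0.7105.

(b) [OCl⁻]/[HOCl] = 10^(pH − pKa) = 10^(7.55 − 7.57) = 0.955; fraction as HOCl = 1/(1 + 0.955) = 0.5115.
(b) Free chlorine required for 2.47 ppm HOCl: 2.47 / 0.5115 = 4.829 ppm.
(b) FC to add: 4.829 − 0.5 = 4.329 mg/L as Cl₂.
(b) Cl₂ equivalent: 4.329 mg/L × 500,000 L = 2164 g.
(b) Product at 90.5% available Cl: 2164 / 0.905 = 2392 g.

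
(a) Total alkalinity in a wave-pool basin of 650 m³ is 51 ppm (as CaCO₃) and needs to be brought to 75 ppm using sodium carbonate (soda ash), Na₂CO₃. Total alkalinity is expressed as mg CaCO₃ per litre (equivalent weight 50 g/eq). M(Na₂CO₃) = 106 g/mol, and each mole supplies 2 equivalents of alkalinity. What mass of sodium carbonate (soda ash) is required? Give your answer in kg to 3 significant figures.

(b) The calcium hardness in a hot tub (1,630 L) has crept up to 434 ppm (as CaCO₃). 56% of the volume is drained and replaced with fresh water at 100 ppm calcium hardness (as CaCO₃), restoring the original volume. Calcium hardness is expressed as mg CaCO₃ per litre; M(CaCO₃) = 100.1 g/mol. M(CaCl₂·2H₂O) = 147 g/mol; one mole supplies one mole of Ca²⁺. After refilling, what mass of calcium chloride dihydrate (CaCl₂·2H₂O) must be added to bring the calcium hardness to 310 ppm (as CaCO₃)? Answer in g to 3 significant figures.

(a) Volume: 650 m³ = 650,000 L.
(a) Alkalinity to add: (75 − 51) = 24 mg/L as CaCO₃ × 650,000 L = 15,600 g as CaCO₃.
(a) Equivalents: 15,600 g ÷ 50 g/eq = 312 eq.
(a) Each mole of Na₂CO₃ supplies 2 eq, so 312 / 2 = 156 mol.
(a) Mass: 156 mol × 106 g/mol = 16,540 g.

(b) After draining 56% and refilling: 434 × 0.44 + 100 × 0.56 = 246.96 ppm.
(b) Deficit to target: 310 − 246.96 = 63.04 mg/L.
(b) As CaCO₃: 63.04 mg/L × 1,630 L = 102.8 g; ÷ 100.1 = 1.027 mol Ca²⁺.
(b) Mass: 1.027 × 147 = 150.9 g.

(a) 16.5 kg; (b) 151 g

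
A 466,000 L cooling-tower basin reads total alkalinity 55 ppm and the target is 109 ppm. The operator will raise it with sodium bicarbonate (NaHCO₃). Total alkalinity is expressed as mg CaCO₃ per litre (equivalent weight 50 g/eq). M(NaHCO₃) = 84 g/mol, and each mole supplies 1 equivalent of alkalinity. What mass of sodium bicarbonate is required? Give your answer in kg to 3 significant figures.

Alkalinity to add: (109 − 55) = 54 mg/L as CaCO₃ × 466,000 L = 25,160 g as CaCO₃.
Equivalents: 25,160 g ÷ 50 g/eq = 503.3 eq.
NaHCO₃ supplies 1 eq per mole → 503.3 mol.
Mass: 503.3 mol × 84 g/mol = 42,280 g.

42.3 kg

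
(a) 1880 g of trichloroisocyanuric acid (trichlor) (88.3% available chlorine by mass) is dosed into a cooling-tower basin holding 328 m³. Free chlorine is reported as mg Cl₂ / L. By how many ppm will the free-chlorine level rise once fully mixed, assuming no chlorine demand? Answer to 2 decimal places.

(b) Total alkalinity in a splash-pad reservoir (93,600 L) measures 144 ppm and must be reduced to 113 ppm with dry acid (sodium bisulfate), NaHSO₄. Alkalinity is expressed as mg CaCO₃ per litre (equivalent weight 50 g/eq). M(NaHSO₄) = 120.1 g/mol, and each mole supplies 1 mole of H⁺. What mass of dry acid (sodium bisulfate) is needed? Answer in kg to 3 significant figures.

(a) 5.06 ppm; (b) 6.97 kg

(a) Volume: 328 m³ = 328,000 L.
(a) Available chlorine delivered: 1880 g × 0.883 = 1660 g as Cl₂.
(a) Concentration rise: 1660 g / 328,000 L = 5.061 mg/L = 5.06 ppm.

(b) Alkalinity to neutralize: (144 − 113) = 31 mg/L as CaCO₃ × 93,600 L = 2902 g as CaCO₃.
(b) Equivalents of H⁺ required: 2902 ÷ 50 g/eq = 58.03 eq = 58.03 mol NaHSO₄.
(b) Mass of NaHSO₄: 58.03 × 120.1 = 6970 g.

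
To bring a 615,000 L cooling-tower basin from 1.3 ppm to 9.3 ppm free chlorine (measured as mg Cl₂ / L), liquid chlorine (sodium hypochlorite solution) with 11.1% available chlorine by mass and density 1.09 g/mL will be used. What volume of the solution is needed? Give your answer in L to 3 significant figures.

40.7 L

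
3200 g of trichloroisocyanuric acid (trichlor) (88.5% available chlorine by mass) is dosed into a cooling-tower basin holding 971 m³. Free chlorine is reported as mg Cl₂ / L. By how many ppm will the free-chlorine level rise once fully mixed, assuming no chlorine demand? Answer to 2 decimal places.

2.92 ppm

Volume: 971 m³ = 971,000 L.
Available chlorine delivered: 3200 g × 0.885 = 2832 g as Cl₂.
Concentration rise: 2832 g / 971,000 L = 2.917 mg/L = 2.92 ppm.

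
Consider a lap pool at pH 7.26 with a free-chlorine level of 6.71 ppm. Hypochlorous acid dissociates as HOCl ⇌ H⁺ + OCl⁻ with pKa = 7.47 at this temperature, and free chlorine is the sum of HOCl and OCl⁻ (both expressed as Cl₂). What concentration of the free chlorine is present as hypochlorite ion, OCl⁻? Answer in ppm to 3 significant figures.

2.56 ppm

[OCl⁻]/[HOCl] = 10^(pH − pKa) = 10^(7.26 − 7.47) = 10^-0.21 = 0.6166.
Fraction as HOCl = 1 / (1 + 0.6166) = 0.6186.
OCl⁻ = (1 − 0.6186) × 6.71 ppm = 2.559 ppm.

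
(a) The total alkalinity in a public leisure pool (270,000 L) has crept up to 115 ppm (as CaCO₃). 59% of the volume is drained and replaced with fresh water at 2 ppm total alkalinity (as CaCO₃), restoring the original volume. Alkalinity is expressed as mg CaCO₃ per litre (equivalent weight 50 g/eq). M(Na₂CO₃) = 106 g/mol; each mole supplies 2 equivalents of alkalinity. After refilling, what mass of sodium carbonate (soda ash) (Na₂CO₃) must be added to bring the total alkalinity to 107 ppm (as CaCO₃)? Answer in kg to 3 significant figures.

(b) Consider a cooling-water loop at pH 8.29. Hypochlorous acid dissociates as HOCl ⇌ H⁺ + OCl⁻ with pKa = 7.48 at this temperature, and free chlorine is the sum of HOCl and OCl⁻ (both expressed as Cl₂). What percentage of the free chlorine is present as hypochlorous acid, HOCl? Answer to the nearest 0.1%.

(a) After draining 59% and refilling: 115 × 0.41 + 2 × 0.59 = 48.33 ppm.
(a) Deficit to target: 107 − 48.33 = 58.67 mg/L.
(a) As CaCO₃: 58.67 mg/L × 270,000 L = 15,840 g; ÷ 50 g/eq ÷ 2 = 158.4 mol Na₂CO₃.
(a) Mass: 158.4 × 106 = 16,790 g.

(b) [OCl⁻]/[HOCl] = 10^(pH − pKa) = 10^(8.29 − 7.48) = 10^0.81 = 6.457.
(b) Fraction as HOCl = 1 / (1 + 6.457) = 0.1341.

(a) 16.8 kg; (b) 13.4%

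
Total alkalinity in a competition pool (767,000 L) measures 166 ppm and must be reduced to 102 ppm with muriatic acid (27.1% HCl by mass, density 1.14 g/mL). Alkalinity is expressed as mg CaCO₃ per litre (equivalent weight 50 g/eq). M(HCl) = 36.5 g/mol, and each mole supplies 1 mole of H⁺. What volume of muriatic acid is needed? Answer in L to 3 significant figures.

116 L

Alkalinity to neutralize: (166 − 102) = 64 mg/L as CaCO₃ × 767,000 L = 49,090 g as CaCO₃.
Equivalents of H⁺ required: 49,090 ÷ 50 g/eq = 981.8 eq = 981.8 mol HCl.
Mass of HCl: 981.8 × 36.5 = 35,830 g.
Mass of 27.1% solution: 35,830 / 0.271 = 132,200 g.
Volume: 132,200 g ÷ 1.14 g/mL = 116,000 mL.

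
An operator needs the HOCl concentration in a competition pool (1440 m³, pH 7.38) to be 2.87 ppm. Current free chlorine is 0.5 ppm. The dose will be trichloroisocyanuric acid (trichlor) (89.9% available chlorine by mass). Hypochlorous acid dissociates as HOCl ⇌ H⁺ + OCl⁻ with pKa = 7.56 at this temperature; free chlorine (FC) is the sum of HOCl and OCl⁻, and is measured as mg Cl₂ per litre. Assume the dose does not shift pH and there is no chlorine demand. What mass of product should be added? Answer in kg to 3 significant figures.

Volume: 1440 m³ = 1,440,000 L.
[OCl⁻]/[HOCl] = 10^(pH − pKa) = 10^(7.38 − 7.56) = 0.6607; fraction as HOCl = 1/(1 + 0.6607) = 0.6022.
Free chlorine required for 2.87 ppm HOCl: 2.87 / 0.6022 = 4.766 ppm.
FC to add: 4.766 − 0.5 = 4.266 mg/L as Cl₂.
Cl₂ equivalent: 4.266 mg/L × 1,440,000 L = 6143 g.
Product at 89.9% available Cl: 6143 / 0.899 = 6833 g.

6.83 kg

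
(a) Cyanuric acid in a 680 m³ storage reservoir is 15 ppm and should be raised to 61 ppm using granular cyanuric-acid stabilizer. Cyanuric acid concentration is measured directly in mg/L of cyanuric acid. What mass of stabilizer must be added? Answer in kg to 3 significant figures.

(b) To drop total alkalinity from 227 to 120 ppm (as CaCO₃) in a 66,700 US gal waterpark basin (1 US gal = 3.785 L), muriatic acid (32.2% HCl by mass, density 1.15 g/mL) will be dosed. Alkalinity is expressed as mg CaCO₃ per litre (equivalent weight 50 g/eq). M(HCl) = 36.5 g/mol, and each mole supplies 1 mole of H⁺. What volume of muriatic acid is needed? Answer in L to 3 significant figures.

(a) 31.3 kg; (b) 53.3 L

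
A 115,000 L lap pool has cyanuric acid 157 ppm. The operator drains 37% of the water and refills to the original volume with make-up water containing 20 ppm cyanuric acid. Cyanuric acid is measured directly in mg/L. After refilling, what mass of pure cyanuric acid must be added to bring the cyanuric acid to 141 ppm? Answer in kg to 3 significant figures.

After draining 37% and refilling: 157 × 0.63 + 20 × 0.37 = 106.31 ppm.
Deficit to target: 141 − 106.31 = 34.69 mg/L.
Mass: 34.69 mg/L × 115,000 L = 3989 g cyanuric acid.

3.99 kg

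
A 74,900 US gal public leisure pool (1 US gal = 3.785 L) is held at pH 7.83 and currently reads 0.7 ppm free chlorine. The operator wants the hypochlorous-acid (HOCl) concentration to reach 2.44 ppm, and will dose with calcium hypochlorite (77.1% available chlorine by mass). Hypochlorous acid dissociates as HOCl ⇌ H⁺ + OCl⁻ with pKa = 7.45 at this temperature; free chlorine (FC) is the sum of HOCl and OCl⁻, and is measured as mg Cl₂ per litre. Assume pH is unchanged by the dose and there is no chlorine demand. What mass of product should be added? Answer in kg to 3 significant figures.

2.79 kg

Volume: 74,900 US gal × 3.785 L/gal = 283,496 L.
[OCl⁻]/[HOCl] = 10^(pH − pKa) = 10^(7.83 − 7.45) = 2.399; fraction as HOCl = 1/(1 + 2.399) = 0.2942.
Free chlorine required for 2.44 ppm HOCl: 2.44 / 0.2942 = 8.293 ppm.
FC to add: 8.293 − 0.7 = 7.593 mg/L as Cl₂.
Cl₂ equivalent: 7.593 mg/L × 283,496 L = 2153 g.
Product at 77.1% available Cl: 2153 / 0.771 = 2792 g.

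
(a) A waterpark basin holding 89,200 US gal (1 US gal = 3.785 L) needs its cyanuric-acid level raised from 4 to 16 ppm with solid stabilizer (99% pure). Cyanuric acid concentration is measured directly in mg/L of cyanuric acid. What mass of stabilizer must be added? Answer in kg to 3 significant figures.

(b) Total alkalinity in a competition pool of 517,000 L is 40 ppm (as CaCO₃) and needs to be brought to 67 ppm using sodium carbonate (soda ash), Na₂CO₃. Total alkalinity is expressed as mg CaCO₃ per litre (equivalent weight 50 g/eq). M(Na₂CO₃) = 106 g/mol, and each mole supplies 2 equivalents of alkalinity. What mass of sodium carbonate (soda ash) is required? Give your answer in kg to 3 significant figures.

(a) 4.09 kg; (b) 14.8 kg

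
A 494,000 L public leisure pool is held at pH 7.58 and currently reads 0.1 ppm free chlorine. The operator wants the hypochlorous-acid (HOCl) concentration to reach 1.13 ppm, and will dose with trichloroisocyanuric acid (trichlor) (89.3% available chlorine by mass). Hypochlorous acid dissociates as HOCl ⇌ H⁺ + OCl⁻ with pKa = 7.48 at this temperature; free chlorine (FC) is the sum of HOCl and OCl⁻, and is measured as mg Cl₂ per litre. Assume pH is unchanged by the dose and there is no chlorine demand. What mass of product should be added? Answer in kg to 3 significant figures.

[OCl⁻]/[HOCl] = 10^(pH − pKa) = 10^(7.58 − 7.48) = 1.259; fraction as HOCl = 1/(1 + 1.259) = 0.4427.
Free chlorine required for 1.13 ppm HOCl: 1.13 / 0.4427 = 2.553 ppm.
FC to add: 2.553 − 0.1 = 2.453 mg/L as Cl₂.
Cl₂ equivalent: 2.453 mg/L × 494,000 L = 1212 g.
Product at 89.3% available Cl: 1212 / 0.893 = 1357 g.

1.36 kg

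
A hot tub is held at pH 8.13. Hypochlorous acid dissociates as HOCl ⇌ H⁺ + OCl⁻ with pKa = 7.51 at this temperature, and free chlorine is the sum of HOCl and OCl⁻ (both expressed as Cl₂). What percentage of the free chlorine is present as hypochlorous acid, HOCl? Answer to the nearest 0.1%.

19.3%

[OCl⁻]/[HOCl] = 10^(pH − pKa) = 10^(8.13 − 7.51) = 10^0.62 = 4.169.
Fraction as HOCl = 1 / (1 + 4.169) = 0.1935.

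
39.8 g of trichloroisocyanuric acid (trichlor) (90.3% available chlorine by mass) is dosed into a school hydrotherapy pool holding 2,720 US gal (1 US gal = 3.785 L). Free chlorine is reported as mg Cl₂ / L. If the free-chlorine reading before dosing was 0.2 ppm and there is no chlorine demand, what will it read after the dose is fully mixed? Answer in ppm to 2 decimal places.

3.69 ppm

Volume: 2,720 US gal × 3.785 L/gal = 10,295 L.
Available chlorine delivered: 39.8 g × 0.903 = 35.94 g as Cl₂.
Concentration rise: 35.94 g / 10,295 L = 3.491 mg/L = 3.49 ppm.
Final FC: 0.2 + 3.49 = 3.69 ppm.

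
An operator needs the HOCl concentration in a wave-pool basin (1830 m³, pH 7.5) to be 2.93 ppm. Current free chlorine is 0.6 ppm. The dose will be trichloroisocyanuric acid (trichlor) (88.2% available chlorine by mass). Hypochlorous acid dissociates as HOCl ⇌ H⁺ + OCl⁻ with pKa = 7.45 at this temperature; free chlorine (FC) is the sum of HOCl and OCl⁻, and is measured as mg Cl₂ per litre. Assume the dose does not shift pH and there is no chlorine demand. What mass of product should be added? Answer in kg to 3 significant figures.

Volume: 1830 m³ = 1,830,000 L.
[OCl⁻]/[HOCl] = 10^(pH − pKa) = 10^(7.5 − 7.45) = 1.122; fraction as HOCl = 1/(1 + 1.122) = 0.4712.
Free chlorine required for 2.93 ppm HOCl: 2.93 / 0.4712 = 6.218 ppm.
FC to add: 6.218 − 0.6 = 5.618 mg/L as Cl₂.
Cl₂ equivalent: 5.618 mg/L × 1,830,000 L = 10,280 g.
Product at 88.2% available Cl: 10,280 / 0.882 = 11,660 g.

11.7 kg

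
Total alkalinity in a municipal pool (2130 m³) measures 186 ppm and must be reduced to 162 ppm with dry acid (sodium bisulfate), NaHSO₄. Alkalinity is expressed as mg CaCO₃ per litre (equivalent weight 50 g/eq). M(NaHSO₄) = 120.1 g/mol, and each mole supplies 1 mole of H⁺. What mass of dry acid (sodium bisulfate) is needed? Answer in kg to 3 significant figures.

Volume: 2130 m³ = 2,130,000 L.
Alkalinity to neutralize: (186 − 162) = 24 mg/L as CaCO₃ × 2,130,000 L = 51,120 g as CaCO₃.
Equivalents of H⁺ required: 51,120 ÷ 50 g/eq = 1022 eq = 1022 mol NaHSO₄.
Mass of NaHSO₄: 1022 × 120.1 = 122,800 g.

123 kg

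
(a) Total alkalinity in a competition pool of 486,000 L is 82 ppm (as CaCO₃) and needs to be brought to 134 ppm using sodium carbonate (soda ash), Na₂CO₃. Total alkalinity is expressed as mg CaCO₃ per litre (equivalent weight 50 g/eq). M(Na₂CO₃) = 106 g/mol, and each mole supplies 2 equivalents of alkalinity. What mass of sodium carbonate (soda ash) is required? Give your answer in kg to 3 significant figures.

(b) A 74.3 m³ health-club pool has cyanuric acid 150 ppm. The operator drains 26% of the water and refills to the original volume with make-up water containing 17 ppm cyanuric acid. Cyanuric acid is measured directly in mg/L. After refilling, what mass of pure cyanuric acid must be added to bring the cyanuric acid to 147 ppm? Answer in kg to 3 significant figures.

(a) 26.8 kg; (b) 2.35 kg

(a) Alkalinity to add: (134 − 82) = 52 mg/L as CaCO₃ × 486,000 L = 25,270 g as CaCO₃.
(a) Equivalents: 25,270 g ÷ 50 g/eq = 505.4 eq.
(a) Each mole of Na₂CO₃ supplies 2 eq, so 505.4 / 2 = 252.7 mol.
(a) Mass: 252.7 mol × 106 g/mol = 26,790 g.

(b) Volume: 74.3 m³ = 74,300 L.
(b) After draining 26% and refilling: 150 × 0.74 + 17 × 0.26 = 115.42 ppm.
(b) Deficit to target: 147 − 115.42 = 31.58 mg/L.
(b) Mass: 31.58 mg/L × 74,300 L = 2346 g cyanuric acid.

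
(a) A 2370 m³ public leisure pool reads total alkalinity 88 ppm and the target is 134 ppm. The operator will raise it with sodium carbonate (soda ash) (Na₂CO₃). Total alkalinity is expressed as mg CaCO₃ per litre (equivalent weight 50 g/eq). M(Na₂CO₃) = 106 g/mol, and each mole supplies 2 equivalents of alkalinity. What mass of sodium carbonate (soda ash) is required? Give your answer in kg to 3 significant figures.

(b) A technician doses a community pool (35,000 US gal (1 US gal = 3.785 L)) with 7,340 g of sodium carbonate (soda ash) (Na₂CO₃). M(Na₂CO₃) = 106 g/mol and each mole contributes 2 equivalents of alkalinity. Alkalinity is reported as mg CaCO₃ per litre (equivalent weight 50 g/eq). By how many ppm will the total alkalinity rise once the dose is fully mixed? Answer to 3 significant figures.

(a) 116 kg; (b) 52.3 ppm

(a) Volume: 2370 m³ = 2,370,000 L.
(a) Alkalinity to add: (134 − 88) = 46 mg/L as CaCO₃ × 2,370,000 L = 109,000 g as CaCO₃.
(a) Equivalents: 109,000 g ÷ 50 g/eq = 2180 eq.
(a) Each mole of Na₂CO₃ supplies 2 eq, so 2180 / 2 = 1090 mol.
(a) Mass: 1090 mol × 106 g/mol = 115,600 g.

(b) Volume: 35,000 US gal × 3.785 L/gal = 132,475 L.
(b) Moles of Na₂CO₃: 7,340 g ÷ 106 g/mol = 69.25 mol → 138.5 eq of alkalinity.
(b) As CaCO₃: 138.5 eq × 50 g/eq = 6925 g.
(b) Rise: 6925 g / 132,475 L × 1000 = 52.27 mg/L.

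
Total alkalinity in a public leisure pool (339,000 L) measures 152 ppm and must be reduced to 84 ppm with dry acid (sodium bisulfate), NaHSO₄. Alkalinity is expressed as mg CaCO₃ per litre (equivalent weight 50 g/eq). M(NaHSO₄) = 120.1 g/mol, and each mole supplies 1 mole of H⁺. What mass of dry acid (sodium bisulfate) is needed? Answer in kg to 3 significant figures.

Alkalinity to neutralize: (152 − 84) = 68 mg/L as CaCO₃ × 339,000 L = 23,050 g as CaCO₃.
Equivalents of H⁺ required: 23,050 ÷ 50 g/eq = 461 eq = 461 mol NaHSO₄.
Mass of NaHSO₄: 461 × 120.1 = 55,370 g.

55.4 kg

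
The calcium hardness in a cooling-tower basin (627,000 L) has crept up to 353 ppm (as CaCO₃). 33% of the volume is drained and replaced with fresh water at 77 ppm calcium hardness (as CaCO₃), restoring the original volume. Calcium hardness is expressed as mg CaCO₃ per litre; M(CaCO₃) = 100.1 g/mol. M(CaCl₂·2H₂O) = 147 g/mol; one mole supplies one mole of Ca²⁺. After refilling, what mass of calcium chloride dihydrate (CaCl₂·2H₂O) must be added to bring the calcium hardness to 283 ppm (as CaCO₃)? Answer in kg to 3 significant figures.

19.4 kg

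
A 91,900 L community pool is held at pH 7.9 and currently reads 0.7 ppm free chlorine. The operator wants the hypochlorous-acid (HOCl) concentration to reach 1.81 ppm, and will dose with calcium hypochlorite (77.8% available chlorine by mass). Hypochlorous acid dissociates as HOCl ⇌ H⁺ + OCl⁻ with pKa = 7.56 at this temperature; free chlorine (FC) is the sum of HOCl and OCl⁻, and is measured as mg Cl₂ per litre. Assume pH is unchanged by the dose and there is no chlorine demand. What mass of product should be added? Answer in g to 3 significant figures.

[OCl⁻]/[HOCl] = 10^(pH − pKa) = 10^(7.9 − 7.56) = 2.188; fraction as HOCl = 1/(1 + 2.188) = 0.3137.
Free chlorine required for 1.81 ppm HOCl: 1.81 / 0.3137 = 5.77 ppm.
FC to add: 5.77 − 0.7 = 5.07 mg/L as Cl₂.
Cl₂ equivalent: 5.07 mg/L × 91,900 L = 465.9 g.
Product at 77.8% available Cl: 465.9 / 0.778 = 598.9 g.

599 g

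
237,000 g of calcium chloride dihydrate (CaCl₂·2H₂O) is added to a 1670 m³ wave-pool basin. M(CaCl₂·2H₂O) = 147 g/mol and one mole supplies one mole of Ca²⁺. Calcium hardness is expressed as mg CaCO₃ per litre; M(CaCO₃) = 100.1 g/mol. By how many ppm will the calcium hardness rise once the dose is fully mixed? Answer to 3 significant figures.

96.6 ppm

Volume: 1670 m³ = 1,670,000 L.
Moles of Ca²⁺: 237,000 g ÷ 147 g/mol = 1612 mol.
As CaCO₃: 1612 mol × 100.1 g/mol = 161,400 g.
Rise: 161,400 g / 1,670,000 L × 1000 = 96.64 mg/L.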